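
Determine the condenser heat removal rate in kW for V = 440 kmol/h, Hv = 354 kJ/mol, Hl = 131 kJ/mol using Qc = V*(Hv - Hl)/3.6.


Qc = 440 * (354 - 131) / 3.6 = 440 * 223 / 3.6 = 27260

27260 kW


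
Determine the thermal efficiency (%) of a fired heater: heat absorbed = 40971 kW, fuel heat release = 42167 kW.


Furnace efficiency = Q_absorbed / Q_fuel * 100
= 40971 / 42167 * 100 = 97.16

97.16 %


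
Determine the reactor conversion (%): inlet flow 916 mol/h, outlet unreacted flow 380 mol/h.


X = (F_in - F_out) / F_in * 100
Moles reacted = 916 - 380 = 536
X = 536 / 916 * 100
= 0.5852 * 100
= 58.52 %

58.52 %


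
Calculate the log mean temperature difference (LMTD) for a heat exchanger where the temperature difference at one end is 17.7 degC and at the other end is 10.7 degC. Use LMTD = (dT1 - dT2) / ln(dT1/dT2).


LMTD = (dT1 - dT2) / ln(dT1/dT2)
= (17.7 - 10.7) / ln(17.7 / 10.7) = 7 / 0.503321 = 13.91

13.91 degC


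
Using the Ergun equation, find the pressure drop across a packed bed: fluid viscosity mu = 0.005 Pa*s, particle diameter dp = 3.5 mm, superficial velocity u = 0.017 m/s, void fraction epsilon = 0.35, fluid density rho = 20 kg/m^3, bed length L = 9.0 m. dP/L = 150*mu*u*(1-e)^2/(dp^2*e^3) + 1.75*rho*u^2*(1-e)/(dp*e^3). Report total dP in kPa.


dp = 3.5 mm = 0.0035 m
Viscous term = 150*0.005*0.017*(1-0.35)^2 / (0.0035^2*0.35^3) = 10256.4
Inertial term = 1.75*20*0.017^2*(1-0.35) / (0.0035*0.35^3) = 43.8134
dP/L = 10256.4 + 43.8134 = 10300.2 Pa/m
dP = 10300.2 * 9.0 / 1000 = 92.70 kPa

92.70 kPa


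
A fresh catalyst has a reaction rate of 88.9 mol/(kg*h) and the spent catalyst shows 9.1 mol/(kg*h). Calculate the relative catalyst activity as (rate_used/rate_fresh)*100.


Activity (%) = (rate_used / rate_fresh) * 100
rate_used = 9.1, rate_fresh = 88.9
= (9.1 / 88.9) * 100
= 0.1024 * 100 = 10.24

10.24 %


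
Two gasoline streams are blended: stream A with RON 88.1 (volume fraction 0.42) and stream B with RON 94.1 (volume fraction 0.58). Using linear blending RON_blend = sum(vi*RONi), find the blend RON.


Linear blending: RON_blend = sum(vi * RONi)
Contribution 1: 0.42 * 88.1 = 37.002
Contribution 2: 0.58 * 94.1 = 54.578
RON_blend = 37.002 + 54.578 = 91.58

91.58


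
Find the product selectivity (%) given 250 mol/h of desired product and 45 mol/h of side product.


Selectivity = desired / (desired + undesired) * 100
Total products = 250 + 45 = 295 mol/h
S = 250 / 295 * 100
= 0.8475 * 100
= 84.75 %

84.75 %


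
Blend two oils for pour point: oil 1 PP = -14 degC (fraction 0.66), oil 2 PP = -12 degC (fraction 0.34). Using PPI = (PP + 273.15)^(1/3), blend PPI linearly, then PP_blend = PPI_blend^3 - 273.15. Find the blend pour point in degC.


PPI_1 = (-14 + 273.15)^(1/3) = 6.375541
PPI_2 = (-12 + 273.15)^(1/3) = 6.391901
PPI_blend = 0.66 * 6.375541 + 0.34 * 6.391901 = 6.381103
PP_blend = 6.381103^3 - 273.15 = 259.8288 - 273.15 = -13.32

-13.32 degC


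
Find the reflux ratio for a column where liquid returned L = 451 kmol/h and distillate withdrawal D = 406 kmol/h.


Reflux ratio definition: R = L / D (liquid returned / distillate withdrawn)
L = 451 kmol/h, D = 406 kmol/h
R = 451 / 406 = 1.111

1.111


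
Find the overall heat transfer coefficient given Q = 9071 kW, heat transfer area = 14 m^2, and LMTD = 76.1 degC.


From Q = U*A*LMTD, U = Q / (A * LMTD)
U = 9071 / (14 * 76.1) = 9071 / 1065.4 = 8.514

8.514 kW/(m^2*K)


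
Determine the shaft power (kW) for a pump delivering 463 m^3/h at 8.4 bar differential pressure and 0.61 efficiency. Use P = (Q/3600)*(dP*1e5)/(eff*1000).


Q = 463 / 3600 = 0.128611 m^3/s
P = 0.128611 * (8.4 * 1e5) / 0.61 / 1000 = 177.1

177.1 kW


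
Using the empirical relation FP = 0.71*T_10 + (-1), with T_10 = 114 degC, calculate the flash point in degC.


FP = 0.71 * 114 + (-1) = 79.94

79.94 degC


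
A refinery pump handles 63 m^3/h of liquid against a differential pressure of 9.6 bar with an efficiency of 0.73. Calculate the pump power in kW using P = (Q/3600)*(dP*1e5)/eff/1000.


Q = 63 / 3600 = 0.0175 m^3/s
P = 0.0175 * (9.6 * 1e5) / 0.73 / 1000 = 23.01

23.01 kW


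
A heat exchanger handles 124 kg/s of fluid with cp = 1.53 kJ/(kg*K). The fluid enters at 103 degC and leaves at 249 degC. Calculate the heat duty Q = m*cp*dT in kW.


Q = m_dot * cp * delta_T
delta_T = 249 - 103 = 146 K
Q = 124 * 1.53 * 146
= 189.72 * 146
= 27699.12 kW

27699.12 kW


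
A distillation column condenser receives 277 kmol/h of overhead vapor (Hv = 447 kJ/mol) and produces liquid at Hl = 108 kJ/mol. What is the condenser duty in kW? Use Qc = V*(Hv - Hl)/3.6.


Qc = 277 * (447 - 108) / 3.6 = 277 * 339 / 3.6 = 26080

26080 kW


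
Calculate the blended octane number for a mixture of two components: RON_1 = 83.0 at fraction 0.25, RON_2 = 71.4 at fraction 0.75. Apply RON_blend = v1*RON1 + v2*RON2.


Linear blending: RON_blend = sum(vi * RONi)
Contribution 1: 0.25 * 83.0 = 20.75
Contribution 2: 0.75 * 71.4 = 53.55
RON_blend = 20.75 + 53.55 = 74.3

74.3


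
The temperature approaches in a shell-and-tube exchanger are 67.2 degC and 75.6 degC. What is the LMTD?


LMTD = (dT1 - dT2) / ln(dT1/dT2)
= (67.2 - 75.6) / ln(67.2 / 75.6) = -8.4 / -0.117783 = 71.32

71.32 degC


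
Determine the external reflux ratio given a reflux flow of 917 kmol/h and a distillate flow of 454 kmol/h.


Reflux ratio definition: R = L / D (liquid returned / distillate withdrawn)
L = 917 kmol/h, D = 454 kmol/h
R = 917 / 454 = 2.020

2.020


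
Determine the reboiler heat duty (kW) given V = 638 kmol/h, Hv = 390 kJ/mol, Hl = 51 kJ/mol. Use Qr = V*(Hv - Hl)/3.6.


Qr = 638 * (390 - 51) / 3.6 = 638 * 339 / 3.6 = 60080

60080 kW


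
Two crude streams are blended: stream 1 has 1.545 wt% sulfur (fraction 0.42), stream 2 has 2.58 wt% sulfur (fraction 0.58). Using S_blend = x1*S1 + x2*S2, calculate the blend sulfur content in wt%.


Linear sulfur blending: S_blend = x1*S1 + x2*S2
Contribution 1: 0.42 * 1.545 = 0.6489 wt%
Contribution 2: 0.58 * 2.58 = 1.4964 wt%
S_blend = 0.6489 + 1.4964 = 2.1453

2.1453 wt%


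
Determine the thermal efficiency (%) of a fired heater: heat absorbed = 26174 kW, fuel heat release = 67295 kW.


Furnace efficiency = Q_absorbed / Q_fuel * 100
= 26174 / 67295 * 100 = 38.89

38.89 %


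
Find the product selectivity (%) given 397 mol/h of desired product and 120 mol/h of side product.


Selectivity = desired / (desired + undesired) * 100
Total products = 397 + 120 = 517 mol/h
S = 397 / 517 * 100
= 0.7679 * 100
= 76.79 %

76.79 %


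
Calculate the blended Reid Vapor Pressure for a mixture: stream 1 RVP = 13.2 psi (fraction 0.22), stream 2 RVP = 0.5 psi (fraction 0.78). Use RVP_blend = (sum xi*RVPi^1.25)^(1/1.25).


Chevron index: RVP_blend = (sum xi*RVPi^1.25)^(1/1.25)
RVP^1.25 terms: 0.22 * 13.2^1.25 + 0.78 * 0.5^1.25 = 5.86324
RVP_blend = 5.86324^(1/1.25) = 4.116

4.116 psi


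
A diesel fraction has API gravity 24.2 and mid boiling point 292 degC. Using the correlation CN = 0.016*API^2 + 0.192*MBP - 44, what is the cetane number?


CN = 0.016 * 24.2^2 + 0.192 * 292 - 44
CN = 9.37024 + 56.064 - 44 = 21.43424

21.43424


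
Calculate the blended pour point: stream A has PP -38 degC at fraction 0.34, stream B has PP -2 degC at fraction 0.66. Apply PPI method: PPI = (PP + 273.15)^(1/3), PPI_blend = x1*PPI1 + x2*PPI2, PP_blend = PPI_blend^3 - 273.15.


PPI_1 = (-38 + 273.15)^(1/3) = 6.172318
PPI_2 = (-2 + 273.15)^(1/3) = 6.472467
PPI_blend = 0.34 * 6.172318 + 0.66 * 6.472467 = 6.370416
PP_blend = 6.370416^3 - 273.15 = 258.5255 - 273.15 = -14.62

-14.62 degC


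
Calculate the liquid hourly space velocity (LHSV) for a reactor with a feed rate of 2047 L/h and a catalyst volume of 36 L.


LHSV = volumetric feed rate / catalyst volume
= 2047 L/h / 36 L
= 56.86 h^-1

56.86 h^-1


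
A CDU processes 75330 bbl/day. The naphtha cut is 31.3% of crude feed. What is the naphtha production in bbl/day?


Crude throughput = 75330 bbl/day
Fraction yield = 31.3%
yield = throughput * fraction / 100
yield = 75330 * 31.3 / 100 = 23578.29

23578.29 bbl/day


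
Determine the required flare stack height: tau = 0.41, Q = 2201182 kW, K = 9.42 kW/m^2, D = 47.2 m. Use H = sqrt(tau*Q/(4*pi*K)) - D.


tau*Q/(4*pi*K) = 0.41 * 2201182 / (4 * pi * 9.42) = 7623.93
sqrt(7623.93) = 87.3151
H = 87.3151 - 47.2 = 40.12

40.12 m


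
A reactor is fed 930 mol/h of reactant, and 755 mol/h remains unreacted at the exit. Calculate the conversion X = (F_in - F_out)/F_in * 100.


X = (F_in - F_out) / F_in * 100
Moles reacted = 930 - 755 = 175
X = 175 / 930 * 100
= 0.1882 * 100
= 18.82 %

18.82 %


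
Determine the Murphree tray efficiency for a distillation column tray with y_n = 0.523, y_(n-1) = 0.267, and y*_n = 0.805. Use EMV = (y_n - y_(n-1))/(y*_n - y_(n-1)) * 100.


Murphree vapor efficiency: EMV = (y_n - y_(n-1)) / (y*_n - y_(n-1)) * 100
EMV = (0.523 - 0.267) / (0.805 - 0.267) * 100 = 0.256 / 0.538 * 100 = 47.58

47.58 %


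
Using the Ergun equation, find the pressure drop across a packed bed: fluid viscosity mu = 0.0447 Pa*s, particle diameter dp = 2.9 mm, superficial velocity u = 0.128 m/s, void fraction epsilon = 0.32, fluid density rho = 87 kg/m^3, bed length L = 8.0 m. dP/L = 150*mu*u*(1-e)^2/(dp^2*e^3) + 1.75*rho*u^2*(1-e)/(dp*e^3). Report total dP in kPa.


dp = 2.9 mm = 0.0029 m
Viscous term = 150*0.0447*0.128*(1-0.32)^2 / (0.0029^2*0.32^3) = 1440060
Inertial term = 1.75*87*0.128^2*(1-0.32) / (0.0029*0.32^3) = 17850
dP/L = 1440060 + 17850 = 1457910 Pa/m
dP = 1457910 * 8.0 / 1000 = 11660 kPa

11660 kPa


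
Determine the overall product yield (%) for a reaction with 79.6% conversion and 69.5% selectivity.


Overall yield = conversion (%) * selectivity (%) / 100
Conversion = 79.6%, Selectivity = 69.5%
Y = 79.6 * 69.5 / 100
= 55.322 %

55.322 %


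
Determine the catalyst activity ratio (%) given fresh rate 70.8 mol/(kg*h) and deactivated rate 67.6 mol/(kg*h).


Activity (%) = (rate_used / rate_fresh) * 100
rate_used = 67.6, rate_fresh = 70.8
= (67.6 / 70.8) * 100
= 0.9548 * 100 = 95.48

95.48 %


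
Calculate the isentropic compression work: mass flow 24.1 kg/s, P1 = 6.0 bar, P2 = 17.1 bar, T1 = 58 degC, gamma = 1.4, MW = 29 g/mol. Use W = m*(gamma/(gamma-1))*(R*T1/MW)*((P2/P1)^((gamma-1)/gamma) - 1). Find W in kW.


Isentropic work: W = m*(gamma/(gamma-1))*(R*T1/MW)*((P2/P1)^((gamma-1)/gamma) - 1)
T1 = 58 + 273.15 = 331.15 K
Pressure ratio = 17.1 / 6.0 = 2.85
Exponent = (1.4 - 1)/1.4 = 0.285714
(P2/P1)^exp - 1 = 2.85^0.285714 - 1 = 0.348825
W = 24.1 * 1.4 / 0.4 * 8.314 * 331.15 / 29 * 0.348825 = 2793

2793 kW


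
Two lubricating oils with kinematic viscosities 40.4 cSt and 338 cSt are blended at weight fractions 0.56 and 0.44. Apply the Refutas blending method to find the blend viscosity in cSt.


Refutas method: VBN_i = 14.534*ln(ln(visc_i + 0.8)) + 10.975, blended linearly by mass fraction; since VBN is linear in VBI_i = ln(ln(visc_i + 0.8)) and the fractions sum to 1, blend VBI directly: visc = exp(exp(VBI_blend)) - 0.8
VBI_1 = ln(ln(40.4 + 0.8)) = 1.3133
VBI_2 = ln(ln(338 + 0.8)) = 1.76223
VBI_blend = 0.56 * 1.3133 + 0.44 * 1.76223 = 1.51083
visc_blend = exp(exp(1.51083)) - 0.8 = 92.00

92.00 cSt


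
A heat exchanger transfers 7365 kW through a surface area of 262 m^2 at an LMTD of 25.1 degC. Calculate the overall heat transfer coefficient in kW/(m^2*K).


From Q = U*A*LMTD, U = Q / (A * LMTD)
U = 7365 / (262 * 25.1) = 7365 / 6576.2 = 1.120

1.120 kW/(m^2*K)


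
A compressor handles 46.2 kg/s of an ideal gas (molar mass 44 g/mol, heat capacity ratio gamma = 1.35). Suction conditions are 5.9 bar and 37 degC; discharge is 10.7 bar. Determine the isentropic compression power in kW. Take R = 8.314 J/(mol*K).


Isentropic work: W = m*(gamma/(gamma-1))*(R*T1/MW)*((P2/P1)^((gamma-1)/gamma) - 1)
T1 = 37 + 273.15 = 310.15 K
Pressure ratio = 10.7 / 5.9 = 1.81356
Exponent = (1.35 - 1)/1.35 = 0.259259
(P2/P1)^exp - 1 = 1.81356^0.259259 - 1 = 0.166881
W = 46.2 * 1.35 / 0.35 * 8.314 * 310.15 / 44 * 0.166881 = 1743

1743 kW


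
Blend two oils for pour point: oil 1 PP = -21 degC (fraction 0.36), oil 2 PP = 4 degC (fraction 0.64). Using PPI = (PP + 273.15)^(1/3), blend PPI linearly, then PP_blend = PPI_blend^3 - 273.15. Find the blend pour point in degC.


PPI_1 = (-21 + 273.15)^(1/3) = 6.317613
PPI_2 = (4 + 273.15)^(1/3) = 6.51986
PPI_blend = 0.36 * 6.317613 + 0.64 * 6.51986 = 6.447051
PP_blend = 6.447051^3 - 273.15 = 267.9682 - 273.15 = -5.18

-5.18 degC


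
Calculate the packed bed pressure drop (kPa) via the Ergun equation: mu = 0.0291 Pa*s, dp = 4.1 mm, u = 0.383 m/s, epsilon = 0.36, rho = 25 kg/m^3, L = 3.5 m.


dp = 4.1 mm = 0.0041 m
Viscous term = 150*0.0291*0.383*(1-0.36)^2 / (0.0041^2*0.36^3) = 873108
Inertial term = 1.75*25*0.383^2*(1-0.36) / (0.0041*0.36^3) = 21471.6
dP/L = 873108 + 21471.6 = 894580 Pa/m
dP = 894580 * 3.5 / 1000 = 3131 kPa

3131 kPa


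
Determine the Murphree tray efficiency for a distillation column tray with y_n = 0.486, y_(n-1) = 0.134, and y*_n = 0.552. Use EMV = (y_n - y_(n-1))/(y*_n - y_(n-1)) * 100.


Murphree vapor efficiency: EMV = (y_n - y_(n-1)) / (y*_n - y_(n-1)) * 100
EMV = (0.486 - 0.134) / (0.552 - 0.134) * 100 = 0.352 / 0.418 * 100 = 84.21

84.21 %


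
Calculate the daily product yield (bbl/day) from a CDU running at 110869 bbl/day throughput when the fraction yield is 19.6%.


Crude throughput = 110869 bbl/day
Fraction yield = 19.6%
yield = throughput * fraction / 100
yield = 110869 * 19.6 / 100 = 21730.324

21730.324 bbl/day


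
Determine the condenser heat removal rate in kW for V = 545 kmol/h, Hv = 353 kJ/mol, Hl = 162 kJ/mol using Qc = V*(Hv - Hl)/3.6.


Qc = 545 * (353 - 162) / 3.6 = 545 * 191 / 3.6 = 28920

28920 kW


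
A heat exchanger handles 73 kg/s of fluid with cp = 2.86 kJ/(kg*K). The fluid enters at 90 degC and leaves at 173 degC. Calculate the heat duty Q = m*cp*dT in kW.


Q = m_dot * cp * delta_T
delta_T = 173 - 90 = 83 K
Q = 73 * 2.86 * 83
= 208.78 * 83
= 17328.74 kW

17328.74 kW


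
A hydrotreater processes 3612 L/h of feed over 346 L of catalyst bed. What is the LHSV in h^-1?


LHSV = volumetric feed rate / catalyst volume
= 3612 L/h / 346 L
= 10.44 h^-1

10.44 h^-1


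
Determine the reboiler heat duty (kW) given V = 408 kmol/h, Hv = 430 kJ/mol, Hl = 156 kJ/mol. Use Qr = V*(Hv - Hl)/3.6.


Qr = 408 * (430 - 156) / 3.6 = 408 * 274 / 3.6 = 31050

31050 kW


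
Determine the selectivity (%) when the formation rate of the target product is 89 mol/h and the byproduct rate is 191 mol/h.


Selectivity = desired / (desired + undesired) * 100
Total products = 89 + 191 = 280 mol/h
S = 89 / 280 * 100
= 0.3179 * 100
= 31.79 %

31.79 %


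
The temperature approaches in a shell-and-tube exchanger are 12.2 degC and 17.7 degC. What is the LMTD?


LMTD = (dT1 - dT2) / ln(dT1/dT2)
= (12.2 - 17.7) / ln(12.2 / 17.7) = -5.5 / -0.372129 = 14.78

14.78 degC


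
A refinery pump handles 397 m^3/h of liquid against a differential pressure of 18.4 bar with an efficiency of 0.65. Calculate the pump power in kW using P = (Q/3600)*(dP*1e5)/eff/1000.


Q = 397 / 3600 = 0.110278 m^3/s
P = 0.110278 * (18.4 * 1e5) / 0.65 / 1000 = 312.2

312.2 kW


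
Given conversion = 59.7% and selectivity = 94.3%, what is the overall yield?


Overall yield = conversion (%) * selectivity (%) / 100
Conversion = 59.7%, Selectivity = 94.3%
Y = 59.7 * 94.3 / 100
= 56.2971 %

56.2971 %


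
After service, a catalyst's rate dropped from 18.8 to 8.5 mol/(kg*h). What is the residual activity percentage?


Activity (%) = (rate_used / rate_fresh) * 100
rate_used = 8.5, rate_fresh = 18.8
= (8.5 / 18.8) * 100
= 0.4521 * 100 = 45.21

45.21 %


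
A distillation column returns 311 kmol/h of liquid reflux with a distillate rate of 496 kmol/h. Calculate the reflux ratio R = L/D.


Reflux ratio definition: R = L / D (liquid returned / distillate withdrawn)
L = 311 kmol/h, D = 496 kmol/h
R = 311 / 496 = 0.6270

0.6270


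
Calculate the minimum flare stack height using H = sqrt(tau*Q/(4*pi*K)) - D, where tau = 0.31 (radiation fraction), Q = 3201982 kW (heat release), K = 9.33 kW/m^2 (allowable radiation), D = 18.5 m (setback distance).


tau*Q/(4*pi*K) = 0.31 * 3201982 / (4 * pi * 9.33) = 8466.21
sqrt(8466.21) = 92.012
H = 92.012 - 18.5 = 73.51

73.51 m


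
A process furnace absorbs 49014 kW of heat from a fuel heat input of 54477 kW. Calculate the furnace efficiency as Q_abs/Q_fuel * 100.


Furnace efficiency = Q_absorbed / Q_fuel * 100
= 49014 / 54477 * 100 = 89.97

89.97 %


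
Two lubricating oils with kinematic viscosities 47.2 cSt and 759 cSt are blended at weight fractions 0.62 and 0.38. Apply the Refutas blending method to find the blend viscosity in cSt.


Refutas method: VBN_i = 14.534*ln(ln(visc_i + 0.8)) + 10.975, blended linearly by mass fraction; since VBN is linear in VBI_i = ln(ln(visc_i + 0.8)) and the fractions sum to 1, blend VBI directly: visc = exp(exp(VBI_blend)) - 0.8
VBI_1 = ln(ln(47.2 + 0.8)) = 1.35356
VBI_2 = ln(ln(759 + 0.8)) = 1.89207
VBI_blend = 0.62 * 1.35356 + 0.38 * 1.89207 = 1.55819
visc_blend = exp(exp(1.55819)) - 0.8 = 114.8

114.8 cSt


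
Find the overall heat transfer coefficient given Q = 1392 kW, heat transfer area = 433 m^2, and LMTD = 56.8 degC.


From Q = U*A*LMTD, U = Q / (A * LMTD)
U = 1392 / (433 * 56.8) = 1392 / 24594.4 = 0.05660

0.05660 kW/(m^2*K)


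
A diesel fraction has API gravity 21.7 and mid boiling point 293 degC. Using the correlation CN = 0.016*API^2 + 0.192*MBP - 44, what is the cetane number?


CN = 0.016 * 21.7^2 + 0.192 * 293 - 44
CN = 7.53424 + 56.256 - 44 = 19.79024

19.79024


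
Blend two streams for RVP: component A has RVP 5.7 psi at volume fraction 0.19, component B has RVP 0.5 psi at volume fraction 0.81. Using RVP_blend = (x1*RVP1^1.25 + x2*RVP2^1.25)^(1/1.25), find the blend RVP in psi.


Chevron index: RVP_blend = (sum xi*RVPi^1.25)^(1/1.25)
RVP^1.25 terms: 0.19 * 5.7^1.25 + 0.81 * 0.5^1.25 = 2.01395
RVP_blend = 2.01395^(1/1.25) = 1.751

1.751 psi


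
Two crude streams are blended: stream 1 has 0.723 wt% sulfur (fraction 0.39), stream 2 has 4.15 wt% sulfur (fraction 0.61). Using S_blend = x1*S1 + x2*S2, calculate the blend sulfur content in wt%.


Linear sulfur blending: S_blend = x1*S1 + x2*S2
Contribution 1: 0.39 * 0.723 = 0.28197 wt%
Contribution 2: 0.61 * 4.15 = 2.5315 wt%
S_blend = 0.28197 + 2.5315 = 2.81347

2.81347 wt%


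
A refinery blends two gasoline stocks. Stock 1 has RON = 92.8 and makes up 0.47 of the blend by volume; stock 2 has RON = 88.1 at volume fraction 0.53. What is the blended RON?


Linear blending: RON_blend = sum(vi * RONi)
Contribution 1: 0.47 * 92.8 = 43.616
Contribution 2: 0.53 * 88.1 = 46.693
RON_blend = 43.616 + 46.693 = 90.309

90.309


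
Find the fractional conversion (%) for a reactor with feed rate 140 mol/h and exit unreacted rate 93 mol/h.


X = (F_in - F_out) / F_in * 100
Moles reacted = 140 - 93 = 47
X = 47 / 140 * 100
= 0.3357 * 100
= 33.57 %

33.57 %


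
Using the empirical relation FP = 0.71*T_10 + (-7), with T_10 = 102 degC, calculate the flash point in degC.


FP = 0.71 * 102 + (-7) = 65.42

65.42 degC


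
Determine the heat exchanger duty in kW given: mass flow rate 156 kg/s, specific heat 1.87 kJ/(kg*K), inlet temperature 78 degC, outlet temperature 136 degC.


Q = m_dot * cp * delta_T
delta_T = 136 - 78 = 58 K
Q = 156 * 1.87 * 58
= 291.72 * 58
= 16919.76 kW

16919.76 kW


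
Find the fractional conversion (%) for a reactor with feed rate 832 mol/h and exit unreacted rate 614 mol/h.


X = (F_in - F_out) / F_in * 100
Moles reacted = 832 - 614 = 218
X = 218 / 832 * 100
= 0.2620 * 100
= 26.20 %

26.20 %


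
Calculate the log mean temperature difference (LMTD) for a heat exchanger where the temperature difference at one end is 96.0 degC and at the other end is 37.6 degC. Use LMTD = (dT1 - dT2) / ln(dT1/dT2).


LMTD = (dT1 - dT2) / ln(dT1/dT2)
= (96.0 - 37.6) / ln(96.0 / 37.6) = 58.4 / 0.937344 = 62.30

62.30 degC


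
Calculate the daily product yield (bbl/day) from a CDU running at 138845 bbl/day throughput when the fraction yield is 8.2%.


Crude throughput = 138845 bbl/day
Fraction yield = 8.2%
yield = throughput * fraction / 100
yield = 138845 * 8.2 / 100 = 11385.29

11385.29 bbl/day


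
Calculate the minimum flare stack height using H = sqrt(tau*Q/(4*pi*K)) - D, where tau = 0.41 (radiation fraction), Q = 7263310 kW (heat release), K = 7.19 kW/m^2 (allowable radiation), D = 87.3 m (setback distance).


tau*Q/(4*pi*K) = 0.41 * 7263310 / (4 * pi * 7.19) = 32959.4
sqrt(32959.4) = 181.547
H = 181.547 - 87.3 = 94.25

94.25 m


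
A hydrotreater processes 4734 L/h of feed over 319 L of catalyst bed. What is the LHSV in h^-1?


LHSV = volumetric feed rate / catalyst volume
= 4734 L/h / 319 L
= 14.84 h^-1

14.84 h^-1


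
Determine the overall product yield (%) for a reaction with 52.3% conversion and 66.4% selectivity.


Overall yield = conversion (%) * selectivity (%) / 100
Conversion = 52.3%, Selectivity = 66.4%
Y = 52.3 * 66.4 / 100
= 34.7272 %

34.7272 %


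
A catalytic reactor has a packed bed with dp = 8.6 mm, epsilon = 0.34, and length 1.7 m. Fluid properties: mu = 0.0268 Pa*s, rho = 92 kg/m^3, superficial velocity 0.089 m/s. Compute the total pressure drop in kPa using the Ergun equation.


dp = 8.6 mm = 0.0086 m
Viscous term = 150*0.0268*0.089*(1-0.34)^2 / (0.0086^2*0.34^3) = 53613
Inertial term = 1.75*92*0.089^2*(1-0.34) / (0.0086*0.34^3) = 2490.09
dP/L = 53613 + 2490.09 = 56103.1 Pa/m
dP = 56103.1 * 1.7 / 1000 = 95.38 kPa

95.38 kPa


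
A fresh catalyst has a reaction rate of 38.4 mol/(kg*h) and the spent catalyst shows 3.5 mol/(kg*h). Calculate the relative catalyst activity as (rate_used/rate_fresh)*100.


Activity (%) = (rate_used / rate_fresh) * 100
rate_used = 3.5, rate_fresh = 38.4
= (3.5 / 38.4) * 100
= 0.09115 * 100 = 9.115

9.115 %


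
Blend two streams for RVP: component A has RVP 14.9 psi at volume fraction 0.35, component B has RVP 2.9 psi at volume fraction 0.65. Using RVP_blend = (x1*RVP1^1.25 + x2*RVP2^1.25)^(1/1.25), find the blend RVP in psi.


Chevron index: RVP_blend = (sum xi*RVPi^1.25)^(1/1.25)
RVP^1.25 terms: 0.35 * 14.9^1.25 + 0.65 * 2.9^1.25 = 12.7058
RVP_blend = 12.7058^(1/1.25) = 7.642

7.642 psi


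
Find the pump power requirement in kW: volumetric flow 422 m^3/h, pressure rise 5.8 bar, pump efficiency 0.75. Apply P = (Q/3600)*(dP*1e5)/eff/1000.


Q = 422 / 3600 = 0.117222 m^3/s
P = 0.117222 * (5.8 * 1e5) / 0.75 / 1000 = 90.65

90.65 kW


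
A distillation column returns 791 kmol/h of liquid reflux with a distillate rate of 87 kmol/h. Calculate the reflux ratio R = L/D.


Reflux ratio definition: R = L / D (liquid returned / distillate withdrawn)
L = 791 kmol/h, D = 87 kmol/h
R = 791 / 87 = 9.092

9.092


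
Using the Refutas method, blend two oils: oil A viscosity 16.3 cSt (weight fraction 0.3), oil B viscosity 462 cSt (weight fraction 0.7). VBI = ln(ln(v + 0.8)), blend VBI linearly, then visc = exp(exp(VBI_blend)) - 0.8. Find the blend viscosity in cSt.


Refutas method: VBN_i = 14.534*ln(ln(visc_i + 0.8)) + 10.975, blended linearly by mass fraction; since VBN is linear in VBI_i = ln(ln(visc_i + 0.8)) and the fractions sum to 1, blend VBI directly: visc = exp(exp(VBI_blend)) - 0.8
VBI_1 = ln(ln(16.3 + 0.8)) = 1.04348
VBI_2 = ln(ln(462 + 0.8)) = 1.81438
VBI_blend = 0.3 * 1.04348 + 0.7 * 1.81438 = 1.58311
visc_blend = exp(exp(1.58311)) - 0.8 = 129.5

129.5 cSt


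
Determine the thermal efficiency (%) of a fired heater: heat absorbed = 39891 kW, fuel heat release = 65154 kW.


Furnace efficiency = Q_absorbed / Q_fuel * 100
= 39891 / 65154 * 100 = 61.23

61.23 %


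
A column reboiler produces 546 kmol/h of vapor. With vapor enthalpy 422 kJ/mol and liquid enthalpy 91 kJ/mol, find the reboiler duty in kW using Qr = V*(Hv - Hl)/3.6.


Qr = 546 * (422 - 91) / 3.6 = 546 * 331 / 3.6 = 50200

50200 kW


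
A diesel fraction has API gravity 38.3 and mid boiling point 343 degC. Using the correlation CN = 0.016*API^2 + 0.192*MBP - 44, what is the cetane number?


CN = 0.016 * 38.3^2 + 0.192 * 343 - 44
CN = 23.47024 + 65.856 - 44 = 45.32624

45.32624


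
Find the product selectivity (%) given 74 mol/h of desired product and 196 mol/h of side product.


Selectivity = desired / (desired + undesired) * 100
Total products = 74 + 196 = 270 mol/h
S = 74 / 270 * 100
= 0.2741 * 100
= 27.41 %

27.41 %


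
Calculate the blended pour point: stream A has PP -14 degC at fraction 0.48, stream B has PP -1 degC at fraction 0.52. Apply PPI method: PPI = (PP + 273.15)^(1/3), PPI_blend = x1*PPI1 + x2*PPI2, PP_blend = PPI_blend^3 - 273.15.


PPI_1 = (-14 + 273.15)^(1/3) = 6.375541
PPI_2 = (-1 + 273.15)^(1/3) = 6.480414
PPI_blend = 0.48 * 6.375541 + 0.52 * 6.480414 = 6.430075
PP_blend = 6.430075^3 - 273.15 = 265.857 - 273.15 = -7.29

-7.29 degC


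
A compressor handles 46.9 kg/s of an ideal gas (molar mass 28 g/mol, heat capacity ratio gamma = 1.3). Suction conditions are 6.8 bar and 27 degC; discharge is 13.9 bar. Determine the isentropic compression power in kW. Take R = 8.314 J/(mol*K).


Isentropic work: W = m*(gamma/(gamma-1))*(R*T1/MW)*((P2/P1)^((gamma-1)/gamma) - 1)
T1 = 27 + 273.15 = 300.15 K
Pressure ratio = 13.9 / 6.8 = 2.04412
Exponent = (1.3 - 1)/1.3 = 0.230769
(P2/P1)^exp - 1 = 2.04412^0.230769 - 1 = 0.179384
W = 46.9 * 1.3 / 0.3 * 8.314 * 300.15 / 28 * 0.179384 = 3249

3249 kW


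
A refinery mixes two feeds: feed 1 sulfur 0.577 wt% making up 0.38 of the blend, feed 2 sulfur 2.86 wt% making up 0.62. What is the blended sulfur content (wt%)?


Linear sulfur blending: S_blend = x1*S1 + x2*S2
Contribution 1: 0.38 * 0.577 = 0.21926 wt%
Contribution 2: 0.62 * 2.86 = 1.7732 wt%
S_blend = 0.21926 + 1.7732 = 1.99246

1.99246 wt%


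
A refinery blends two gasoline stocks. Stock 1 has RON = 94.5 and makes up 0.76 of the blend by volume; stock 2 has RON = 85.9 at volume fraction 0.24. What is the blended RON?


Linear blending: RON_blend = sum(vi * RONi)
Contribution 1: 0.76 * 94.5 = 71.82
Contribution 2: 0.24 * 85.9 = 20.616
RON_blend = 71.82 + 20.616 = 92.436

92.436


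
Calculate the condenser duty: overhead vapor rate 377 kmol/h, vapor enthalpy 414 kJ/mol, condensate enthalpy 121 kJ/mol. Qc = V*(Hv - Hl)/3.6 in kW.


Qc = 377 * (414 - 121) / 3.6 = 377 * 293 / 3.6 = 30680

30680 kW


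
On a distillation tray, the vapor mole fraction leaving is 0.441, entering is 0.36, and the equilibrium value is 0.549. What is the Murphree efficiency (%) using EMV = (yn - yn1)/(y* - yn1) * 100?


Murphree vapor efficiency: EMV = (y_n - y_(n-1)) / (y*_n - y_(n-1)) * 100
EMV = (0.441 - 0.36) / (0.549 - 0.36) * 100 = 0.081 / 0.189 * 100 = 42.86

42.86 %


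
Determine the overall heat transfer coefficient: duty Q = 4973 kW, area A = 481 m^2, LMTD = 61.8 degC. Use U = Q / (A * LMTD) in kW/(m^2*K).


From Q = U*A*LMTD, U = Q / (A * LMTD)
U = 4973 / (481 * 61.8) = 4973 / 29725.8 = 0.1673

0.1673 kW/(m^2*K)


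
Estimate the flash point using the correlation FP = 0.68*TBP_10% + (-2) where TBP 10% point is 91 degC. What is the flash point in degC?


FP = 0.68 * 91 + (-2) = 59.88

59.88 degC


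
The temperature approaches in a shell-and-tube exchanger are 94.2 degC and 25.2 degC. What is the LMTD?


LMTD = (dT1 - dT2) / ln(dT1/dT2)
= (94.2 - 25.2) / ln(94.2 / 25.2) = 69 / 1.31858 = 52.33

52.33 degC


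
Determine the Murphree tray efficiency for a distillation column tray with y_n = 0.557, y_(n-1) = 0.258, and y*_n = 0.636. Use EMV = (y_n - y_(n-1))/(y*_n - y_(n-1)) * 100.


Murphree vapor efficiency: EMV = (y_n - y_(n-1)) / (y*_n - y_(n-1)) * 100
EMV = (0.557 - 0.258) / (0.636 - 0.258) * 100 = 0.299 / 0.378 * 100 = 79.10

79.10 %


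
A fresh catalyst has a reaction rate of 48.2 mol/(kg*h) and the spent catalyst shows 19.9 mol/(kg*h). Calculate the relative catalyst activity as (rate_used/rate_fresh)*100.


Activity (%) = (rate_used / rate_fresh) * 100
rate_used = 19.9, rate_fresh = 48.2
= (19.9 / 48.2) * 100
= 0.4129 * 100 = 41.29

41.29 %


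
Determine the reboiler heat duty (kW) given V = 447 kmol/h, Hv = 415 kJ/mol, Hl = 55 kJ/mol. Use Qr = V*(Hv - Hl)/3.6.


Qr = 447 * (415 - 55) / 3.6 = 447 * 360 / 3.6 = 44700

44700 kW


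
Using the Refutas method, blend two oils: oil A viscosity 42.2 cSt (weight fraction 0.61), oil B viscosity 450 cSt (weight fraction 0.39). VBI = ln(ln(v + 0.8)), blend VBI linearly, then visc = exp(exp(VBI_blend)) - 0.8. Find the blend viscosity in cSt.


Refutas method: VBN_i = 14.534*ln(ln(visc_i + 0.8)) + 10.975, blended linearly by mass fraction; since VBN is linear in VBI_i = ln(ln(visc_i + 0.8)) and the fractions sum to 1, blend VBI directly: visc = exp(exp(VBI_blend)) - 0.8
VBI_1 = ln(ln(42.2 + 0.8)) = 1.32474
VBI_2 = ln(ln(450 + 0.8)) = 1.81009
VBI_blend = 0.61 * 1.32474 + 0.39 * 1.81009 = 1.51403
visc_blend = exp(exp(1.51403)) - 0.8 = 93.36

93.36 cSt


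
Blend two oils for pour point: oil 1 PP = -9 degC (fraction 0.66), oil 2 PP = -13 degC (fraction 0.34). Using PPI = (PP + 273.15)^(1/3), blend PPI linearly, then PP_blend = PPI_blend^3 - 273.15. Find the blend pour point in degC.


PPI_1 = (-9 + 273.15)^(1/3) = 6.416283
PPI_2 = (-13 + 273.15)^(1/3) = 6.383731
PPI_blend = 0.66 * 6.416283 + 0.34 * 6.383731 = 6.405215
PP_blend = 6.405215^3 - 273.15 = 262.7853 - 273.15 = -10.36

-10.36 degC


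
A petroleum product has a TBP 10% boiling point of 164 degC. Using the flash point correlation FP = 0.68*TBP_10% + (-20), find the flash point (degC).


FP = 0.68 * 164 + (-20) = 91.52

91.52 degC


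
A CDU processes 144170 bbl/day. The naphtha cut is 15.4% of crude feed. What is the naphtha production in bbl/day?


Crude throughput = 144170 bbl/day
Fraction yield = 15.4%
yield = throughput * fraction / 100
yield = 144170 * 15.4 / 100 = 22202.18

22202.18 bbl/day


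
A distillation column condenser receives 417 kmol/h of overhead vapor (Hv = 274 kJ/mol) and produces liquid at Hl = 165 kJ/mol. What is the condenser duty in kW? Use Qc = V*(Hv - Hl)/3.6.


Qc = 417 * (274 - 165) / 3.6 = 417 * 109 / 3.6 = 12630

12630 kW


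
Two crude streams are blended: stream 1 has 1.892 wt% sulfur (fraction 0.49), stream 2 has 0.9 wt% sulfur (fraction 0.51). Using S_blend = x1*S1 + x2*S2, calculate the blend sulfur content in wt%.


Linear sulfur blending: S_blend = x1*S1 + x2*S2
Contribution 1: 0.49 * 1.892 = 0.92708 wt%
Contribution 2: 0.51 * 0.9 = 0.459 wt%
S_blend = 0.92708 + 0.459 = 1.38608

1.38608 wt%


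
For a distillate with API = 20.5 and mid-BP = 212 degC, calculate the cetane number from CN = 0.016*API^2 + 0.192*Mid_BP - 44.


CN = 0.016 * 20.5^2 + 0.192 * 212 - 44
CN = 6.724 + 40.704 - 44 = 3.428

3.428


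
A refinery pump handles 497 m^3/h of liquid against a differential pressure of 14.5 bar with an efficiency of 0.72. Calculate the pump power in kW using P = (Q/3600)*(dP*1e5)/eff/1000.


Q = 497 / 3600 = 0.138056 m^3/s
P = 0.138056 * (14.5 * 1e5) / 0.72 / 1000 = 278.0

278.0 kW


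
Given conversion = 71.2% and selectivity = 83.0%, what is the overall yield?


Overall yield = conversion (%) * selectivity (%) / 100
Conversion = 71.2%, Selectivity = 83.0%
Y = 71.2 * 83.0 / 100
= 59.096 %

59.096 %


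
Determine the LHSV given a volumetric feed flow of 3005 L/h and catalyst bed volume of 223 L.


LHSV = volumetric feed rate / catalyst volume
= 3005 L/h / 223 L
= 13.48 h^-1

13.48 h^-1


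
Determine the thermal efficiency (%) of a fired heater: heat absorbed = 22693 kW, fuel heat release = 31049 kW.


Furnace efficiency = Q_absorbed / Q_fuel * 100
= 22693 / 31049 * 100 = 73.09

73.09 %


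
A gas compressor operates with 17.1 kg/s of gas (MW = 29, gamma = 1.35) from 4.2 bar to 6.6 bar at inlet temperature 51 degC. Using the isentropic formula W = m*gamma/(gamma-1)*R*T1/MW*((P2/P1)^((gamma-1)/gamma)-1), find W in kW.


Isentropic work: W = m*(gamma/(gamma-1))*(R*T1/MW)*((P2/P1)^((gamma-1)/gamma) - 1)
T1 = 51 + 273.15 = 324.15 K
Pressure ratio = 6.6 / 4.2 = 1.57143
Exponent = (1.35 - 1)/1.35 = 0.259259
(P2/P1)^exp - 1 = 1.57143^0.259259 - 1 = 0.124323
W = 17.1 * 1.35 / 0.35 * 8.314 * 324.15 / 29 * 0.124323 = 762.0

762.0 kW


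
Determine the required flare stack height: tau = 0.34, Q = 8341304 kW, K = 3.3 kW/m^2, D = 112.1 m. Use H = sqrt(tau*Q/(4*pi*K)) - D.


tau*Q/(4*pi*K) = 0.34 * 8341304 / (4 * pi * 3.3) = 68389.4
sqrt(68389.4) = 261.514
H = 261.514 - 112.1 = 149.4

149.4 m


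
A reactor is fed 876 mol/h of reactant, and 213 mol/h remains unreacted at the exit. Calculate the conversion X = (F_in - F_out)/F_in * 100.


X = (F_in - F_out) / F_in * 100
Moles reacted = 876 - 213 = 663
X = 663 / 876 * 100
= 0.7568 * 100
= 75.68 %

75.68 %


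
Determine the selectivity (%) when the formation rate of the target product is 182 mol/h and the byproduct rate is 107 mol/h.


Selectivity = desired / (desired + undesired) * 100
Total products = 182 + 107 = 289 mol/h
S = 182 / 289 * 100
= 0.6298 * 100
= 62.98 %

62.98 %


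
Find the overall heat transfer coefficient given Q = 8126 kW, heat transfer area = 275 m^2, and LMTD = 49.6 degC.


From Q = U*A*LMTD, U = Q / (A * LMTD)
U = 8126 / (275 * 49.6) = 8126 / 13640 = 0.5957

0.5957 kW/(m^2*K)


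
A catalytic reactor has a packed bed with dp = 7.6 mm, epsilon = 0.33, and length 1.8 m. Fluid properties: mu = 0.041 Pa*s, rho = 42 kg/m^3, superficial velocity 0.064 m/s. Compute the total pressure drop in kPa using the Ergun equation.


dp = 7.6 mm = 0.0076 m
Viscous term = 150*0.041*0.064*(1-0.33)^2 / (0.0076^2*0.33^3) = 85120.8
Inertial term = 1.75*42*0.064^2*(1-0.33) / (0.0076*0.33^3) = 738.528
dP/L = 85120.8 + 738.528 = 85859.3 Pa/m
dP = 85859.3 * 1.8 / 1000 = 154.5 kPa

154.5 kPa


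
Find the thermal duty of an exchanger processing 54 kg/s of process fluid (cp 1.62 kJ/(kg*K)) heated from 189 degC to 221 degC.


Q = m_dot * cp * delta_T
delta_T = 221 - 189 = 32 K
Q = 54 * 1.62 * 32
= 87.48 * 32
= 2799.36 kW

2799.36 kW


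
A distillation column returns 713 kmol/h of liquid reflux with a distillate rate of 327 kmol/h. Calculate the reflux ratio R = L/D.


Reflux ratio definition: R = L / D (liquid returned / distillate withdrawn)
L = 713 kmol/h, D = 327 kmol/h
R = 713 / 327 = 2.180

2.180


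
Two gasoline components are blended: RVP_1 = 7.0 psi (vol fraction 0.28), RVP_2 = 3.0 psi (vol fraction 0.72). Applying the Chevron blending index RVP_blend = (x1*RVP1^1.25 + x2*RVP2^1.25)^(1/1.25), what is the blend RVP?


Chevron index: RVP_blend = (sum xi*RVPi^1.25)^(1/1.25)
RVP^1.25 terms: 0.28 * 7.0^1.25 + 0.72 * 3.0^1.25 = 6.03081
RVP_blend = 6.03081^(1/1.25) = 4.210

4.210 psi


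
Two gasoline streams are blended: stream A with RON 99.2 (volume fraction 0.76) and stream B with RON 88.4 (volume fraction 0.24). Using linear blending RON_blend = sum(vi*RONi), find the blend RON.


Linear blending: RON_blend = sum(vi * RONi)
Contribution 1: 0.76 * 99.2 = 75.392
Contribution 2: 0.24 * 88.4 = 21.216
RON_blend = 75.392 + 21.216 = 96.608

96.608


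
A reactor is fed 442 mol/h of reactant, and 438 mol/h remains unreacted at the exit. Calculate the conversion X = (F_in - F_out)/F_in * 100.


X = (F_in - F_out) / F_in * 100
Moles reacted = 442 - 438 = 4
X = 4 / 442 * 100
= 0.009050 * 100
= 0.9050 %

0.9050 %


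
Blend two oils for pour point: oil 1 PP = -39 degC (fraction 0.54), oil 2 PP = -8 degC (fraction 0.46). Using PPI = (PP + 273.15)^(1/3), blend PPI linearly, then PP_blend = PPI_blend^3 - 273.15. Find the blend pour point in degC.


PPI_1 = (-39 + 273.15)^(1/3) = 6.163557
PPI_2 = (-8 + 273.15)^(1/3) = 6.42437
PPI_blend = 0.54 * 6.163557 + 0.46 * 6.42437 = 6.283531
PP_blend = 6.283531^3 - 273.15 = 248.0912 - 273.15 = -25.06

-25.06 degC


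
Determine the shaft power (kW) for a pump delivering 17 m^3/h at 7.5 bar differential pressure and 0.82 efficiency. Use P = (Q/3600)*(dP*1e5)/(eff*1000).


Q = 17 / 3600 = 0.00472222 m^3/s
P = 0.00472222 * (7.5 * 1e5) / 0.82 / 1000 = 4.319

4.319 kW


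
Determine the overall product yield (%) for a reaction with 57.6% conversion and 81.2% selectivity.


Overall yield = conversion (%) * selectivity (%) / 100
Conversion = 57.6%, Selectivity = 81.2%
Y = 57.6 * 81.2 / 100
= 46.7712 %

46.7712 %


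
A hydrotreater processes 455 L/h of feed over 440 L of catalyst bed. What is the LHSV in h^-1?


LHSV = volumetric feed rate / catalyst volume
= 455 L/h / 440 L
= 1.034 h^-1

1.034 h^-1


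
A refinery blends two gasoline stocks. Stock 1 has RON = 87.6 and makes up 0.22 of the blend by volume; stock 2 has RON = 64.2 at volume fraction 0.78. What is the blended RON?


Linear blending: RON_blend = sum(vi * RONi)
Contribution 1: 0.22 * 87.6 = 19.272
Contribution 2: 0.78 * 64.2 = 50.076
RON_blend = 19.272 + 50.076 = 69.348

69.348


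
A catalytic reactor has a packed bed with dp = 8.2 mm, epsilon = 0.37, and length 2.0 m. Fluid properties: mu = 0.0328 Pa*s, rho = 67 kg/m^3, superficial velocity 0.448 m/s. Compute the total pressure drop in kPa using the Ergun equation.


dp = 8.2 mm = 0.0082 m
Viscous term = 150*0.0328*0.448*(1-0.37)^2 / (0.0082^2*0.37^3) = 256857
Inertial term = 1.75*67*0.448^2*(1-0.37) / (0.0082*0.37^3) = 35693.6
dP/L = 256857 + 35693.6 = 292551 Pa/m
dP = 292551 * 2.0 / 1000 = 585.1 kPa

585.1 kPa


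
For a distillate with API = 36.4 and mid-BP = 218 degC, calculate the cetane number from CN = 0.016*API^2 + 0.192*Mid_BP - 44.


CN = 0.016 * 36.4^2 + 0.192 * 218 - 44
CN = 21.19936 + 41.856 - 44 = 19.05536

19.05536


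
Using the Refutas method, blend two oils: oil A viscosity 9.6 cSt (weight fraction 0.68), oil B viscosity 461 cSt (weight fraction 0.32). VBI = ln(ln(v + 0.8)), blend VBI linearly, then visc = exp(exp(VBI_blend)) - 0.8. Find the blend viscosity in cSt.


Refutas method: VBN_i = 14.534*ln(ln(visc_i + 0.8)) + 10.975, blended linearly by mass fraction; since VBN is linear in VBI_i = ln(ln(visc_i + 0.8)) and the fractions sum to 1, blend VBI directly: visc = exp(exp(VBI_blend)) - 0.8
VBI_1 = ln(ln(9.6 + 0.8)) = 0.850922
VBI_2 = ln(ln(461 + 0.8)) = 1.81403
VBI_blend = 0.68 * 0.850922 + 0.32 * 1.81403 = 1.15912
visc_blend = exp(exp(1.15912)) - 0.8 = 23.42

23.42 cSt


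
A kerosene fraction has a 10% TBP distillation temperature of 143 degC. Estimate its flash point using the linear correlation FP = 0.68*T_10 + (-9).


FP = 0.68 * 143 + (-9) = 88.24

88.24 degC


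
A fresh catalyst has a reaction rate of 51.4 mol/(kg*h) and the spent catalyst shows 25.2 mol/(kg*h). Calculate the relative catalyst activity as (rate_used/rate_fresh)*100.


Activity (%) = (rate_used / rate_fresh) * 100
rate_used = 25.2, rate_fresh = 51.4
= (25.2 / 51.4) * 100
= 0.4903 * 100 = 49.03

49.03 %


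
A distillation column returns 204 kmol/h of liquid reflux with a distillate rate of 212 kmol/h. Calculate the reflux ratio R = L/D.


Reflux ratio definition: R = L / D (liquid returned / distillate withdrawn)
L = 204 kmol/h, D = 212 kmol/h
R = 204 / 212 = 0.9623

0.9623


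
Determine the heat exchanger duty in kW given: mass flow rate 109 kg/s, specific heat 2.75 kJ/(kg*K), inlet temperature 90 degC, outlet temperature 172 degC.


Q = m_dot * cp * delta_T
delta_T = 172 - 90 = 82 K
Q = 109 * 2.75 * 82
= 299.75 * 82
= 24579.5 kW

24579.5 kW


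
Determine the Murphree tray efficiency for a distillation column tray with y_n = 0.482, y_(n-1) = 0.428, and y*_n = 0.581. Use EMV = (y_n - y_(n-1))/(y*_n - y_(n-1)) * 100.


Murphree vapor efficiency: EMV = (y_n - y_(n-1)) / (y*_n - y_(n-1)) * 100
EMV = (0.482 - 0.428) / (0.581 - 0.428) * 100 = 0.054 / 0.153 * 100 = 35.29

35.29 %


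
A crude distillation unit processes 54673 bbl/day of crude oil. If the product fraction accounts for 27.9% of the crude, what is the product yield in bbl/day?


Crude throughput = 54673 bbl/day
Fraction yield = 27.9%
yield = throughput * fraction / 100
yield = 54673 * 27.9 / 100 = 15253.767

15253.767 bbl/day
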